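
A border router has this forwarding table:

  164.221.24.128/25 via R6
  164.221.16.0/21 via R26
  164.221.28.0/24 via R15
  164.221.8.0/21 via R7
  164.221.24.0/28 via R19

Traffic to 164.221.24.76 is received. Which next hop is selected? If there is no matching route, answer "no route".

no route

No entry's prefix contains 164.221.24.76; there is no default route.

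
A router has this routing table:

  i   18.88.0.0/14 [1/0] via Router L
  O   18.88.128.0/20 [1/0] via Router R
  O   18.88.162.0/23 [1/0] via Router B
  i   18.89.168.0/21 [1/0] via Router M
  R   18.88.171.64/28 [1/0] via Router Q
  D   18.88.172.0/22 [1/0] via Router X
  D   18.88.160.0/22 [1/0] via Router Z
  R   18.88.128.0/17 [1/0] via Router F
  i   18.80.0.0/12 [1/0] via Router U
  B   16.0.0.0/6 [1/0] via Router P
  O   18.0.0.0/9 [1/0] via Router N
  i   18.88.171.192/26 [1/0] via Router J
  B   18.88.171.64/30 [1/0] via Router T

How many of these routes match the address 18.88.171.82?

Prefixes containing 18.88.171.82:
  16.0.0.0/6 (16.0.0.0 - 19.255.255.255)
  18.0.0.0/9 (18.0.0.0 - 18.127.255.255)
  18.80.0.0/12 (18.80.0.0 - 18.95.255.255)
  18.88.0.0/14 (18.88.0.0 - 18.91.255.255)
  18.88.128.0/17 (18.88.128.0 - 18.88.255.255)
Total matching entries: 5.

5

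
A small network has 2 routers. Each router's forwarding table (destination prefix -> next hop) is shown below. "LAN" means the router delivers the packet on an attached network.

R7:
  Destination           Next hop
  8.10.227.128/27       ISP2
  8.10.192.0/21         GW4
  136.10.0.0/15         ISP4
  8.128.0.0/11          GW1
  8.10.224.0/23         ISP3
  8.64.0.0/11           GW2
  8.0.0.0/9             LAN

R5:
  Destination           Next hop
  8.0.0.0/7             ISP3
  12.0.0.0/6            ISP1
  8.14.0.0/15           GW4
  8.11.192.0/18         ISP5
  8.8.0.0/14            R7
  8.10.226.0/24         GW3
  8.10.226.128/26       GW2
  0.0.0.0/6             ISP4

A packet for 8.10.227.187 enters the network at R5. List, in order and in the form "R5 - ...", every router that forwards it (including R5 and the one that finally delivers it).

R5 - R7

At R5: longest match for 8.10.227.187 is 8.8.0.0/14 -> R7
At R7: longest match for 8.10.227.187 is 8.0.0.0/9 -> LAN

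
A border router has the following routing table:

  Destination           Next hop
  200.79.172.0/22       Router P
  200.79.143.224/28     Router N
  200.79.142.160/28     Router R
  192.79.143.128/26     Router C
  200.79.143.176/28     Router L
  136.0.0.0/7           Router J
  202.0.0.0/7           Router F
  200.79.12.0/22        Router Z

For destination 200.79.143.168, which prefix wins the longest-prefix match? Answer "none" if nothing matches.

200.79.143.168 is outside every listed prefix and there is no default route.

none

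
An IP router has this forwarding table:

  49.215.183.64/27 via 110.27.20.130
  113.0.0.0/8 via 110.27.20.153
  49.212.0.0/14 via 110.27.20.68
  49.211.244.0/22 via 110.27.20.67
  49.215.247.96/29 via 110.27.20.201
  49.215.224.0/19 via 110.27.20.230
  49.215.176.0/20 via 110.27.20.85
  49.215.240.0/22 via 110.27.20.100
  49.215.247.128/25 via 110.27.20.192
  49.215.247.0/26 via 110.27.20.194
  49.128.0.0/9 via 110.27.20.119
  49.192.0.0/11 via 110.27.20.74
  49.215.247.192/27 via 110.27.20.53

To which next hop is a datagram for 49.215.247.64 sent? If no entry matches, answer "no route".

110.27.20.230

Routes whose prefix contains 49.215.247.64:
  49.128.0.0/9 (49.128.0.0 - 49.255.255.255) -> 110.27.20.119
  49.192.0.0/11 (49.192.0.0 - 49.223.255.255) -> 110.27.20.74
  49.212.0.0/14 (49.212.0.0 - 49.215.255.255) -> 110.27.20.68
  49.215.224.0/19 (49.215.224.0 - 49.215.255.255) -> 110.27.20.230
More-specific entries that do NOT match:
  49.215.247.96/29 (49.215.247.96 - 49.215.247.103) does not contain 49.215.247.64
  49.215.183.64/27 (49.215.183.64 - 49.215.183.95) does not contain 49.215.247.64
  49.215.247.192/27 (49.215.247.192 - 49.215.247.223) does not contain 49.215.247.64
  49.215.247.0/26 (49.215.247.0 - 49.215.247.63) does not contain 49.215.247.64
  49.215.247.128/25 (49.215.247.128 - 49.215.247.255) does not contain 49.215.247.64
  49.211.244.0/22 (49.211.244.0 - 49.211.247.255) does not contain 49.215.247.64
  49.215.240.0/22 (49.215.240.0 - 49.215.243.255) does not contain 49.215.247.64
  49.215.176.0/20 (49.215.176.0 - 49.215.191.255) does not contain 49.215.247.64
Longest matching prefix is /19 -> next hop 110.27.20.230.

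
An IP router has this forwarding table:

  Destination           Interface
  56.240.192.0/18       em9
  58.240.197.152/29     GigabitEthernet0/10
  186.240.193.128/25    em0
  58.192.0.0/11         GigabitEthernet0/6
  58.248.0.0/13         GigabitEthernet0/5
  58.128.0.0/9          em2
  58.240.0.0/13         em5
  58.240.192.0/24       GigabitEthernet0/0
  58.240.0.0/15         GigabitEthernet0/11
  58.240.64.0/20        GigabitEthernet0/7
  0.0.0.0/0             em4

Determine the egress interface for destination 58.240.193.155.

GigabitEthernet0/11

Routes whose prefix contains 58.240.193.155:
  0.0.0.0/0 (default, matches everything) -> em4
  58.128.0.0/9 (58.128.0.0 - 58.255.255.255) -> em2
  58.240.0.0/13 (58.240.0.0 - 58.247.255.255) -> em5
  58.240.0.0/15 (58.240.0.0 - 58.241.255.255) -> GigabitEthernet0/11
More-specific entries that do NOT match:
  58.240.197.152/29 (58.240.197.152 - 58.240.197.159) does not contain 58.240.193.155
  186.240.193.128/25 (186.240.193.128 - 186.240.193.255) does not contain 58.240.193.155
  58.240.192.0/24 (58.240.192.0 - 58.240.192.255) does not contain 58.240.193.155
  58.240.64.0/20 (58.240.64.0 - 58.240.79.255) does not contain 58.240.193.155
  56.240.192.0/18 (56.240.192.0 - 56.240.255.255) does not contain 58.240.193.155
Longest matching prefix is /15 -> interface GigabitEthernet0/11.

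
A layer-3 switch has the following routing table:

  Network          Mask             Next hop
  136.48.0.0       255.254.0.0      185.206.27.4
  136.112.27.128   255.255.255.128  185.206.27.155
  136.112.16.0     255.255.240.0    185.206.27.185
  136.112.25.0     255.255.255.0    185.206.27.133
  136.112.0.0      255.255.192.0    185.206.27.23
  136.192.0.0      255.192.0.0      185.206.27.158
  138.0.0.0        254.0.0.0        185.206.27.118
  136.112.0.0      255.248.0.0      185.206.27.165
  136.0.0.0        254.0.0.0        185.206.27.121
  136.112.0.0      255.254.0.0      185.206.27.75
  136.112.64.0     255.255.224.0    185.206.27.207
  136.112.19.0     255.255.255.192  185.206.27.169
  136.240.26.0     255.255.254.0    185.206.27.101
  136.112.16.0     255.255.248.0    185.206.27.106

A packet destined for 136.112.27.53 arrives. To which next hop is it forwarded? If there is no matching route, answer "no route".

185.206.27.185

Routes whose prefix contains 136.112.27.53:
  136.0.0.0/7 (136.0.0.0 - 137.255.255.255) -> 185.206.27.121
  136.112.0.0/13 (136.112.0.0 - 136.119.255.255) -> 185.206.27.165
  136.112.0.0/15 (136.112.0.0 - 136.113.255.255) -> 185.206.27.75
  136.112.0.0/18 (136.112.0.0 - 136.112.63.255) -> 185.206.27.23
  136.112.16.0/20 (136.112.16.0 - 136.112.31.255) -> 185.206.27.185
More-specific entries that do NOT match:
  136.112.19.0/26 (136.112.19.0 - 136.112.19.63) does not contain 136.112.27.53
  136.112.27.128/25 (136.112.27.128 - 136.112.27.255) does not contain 136.112.27.53
  136.112.25.0/24 (136.112.25.0 - 136.112.25.255) does not contain 136.112.27.53
  136.240.26.0/23 (136.240.26.0 - 136.240.27.255) does not contain 136.112.27.53
  136.112.16.0/21 (136.112.16.0 - 136.112.23.255) does not contain 136.112.27.53
Longest matching prefix is /20 -> next hop 185.206.27.185.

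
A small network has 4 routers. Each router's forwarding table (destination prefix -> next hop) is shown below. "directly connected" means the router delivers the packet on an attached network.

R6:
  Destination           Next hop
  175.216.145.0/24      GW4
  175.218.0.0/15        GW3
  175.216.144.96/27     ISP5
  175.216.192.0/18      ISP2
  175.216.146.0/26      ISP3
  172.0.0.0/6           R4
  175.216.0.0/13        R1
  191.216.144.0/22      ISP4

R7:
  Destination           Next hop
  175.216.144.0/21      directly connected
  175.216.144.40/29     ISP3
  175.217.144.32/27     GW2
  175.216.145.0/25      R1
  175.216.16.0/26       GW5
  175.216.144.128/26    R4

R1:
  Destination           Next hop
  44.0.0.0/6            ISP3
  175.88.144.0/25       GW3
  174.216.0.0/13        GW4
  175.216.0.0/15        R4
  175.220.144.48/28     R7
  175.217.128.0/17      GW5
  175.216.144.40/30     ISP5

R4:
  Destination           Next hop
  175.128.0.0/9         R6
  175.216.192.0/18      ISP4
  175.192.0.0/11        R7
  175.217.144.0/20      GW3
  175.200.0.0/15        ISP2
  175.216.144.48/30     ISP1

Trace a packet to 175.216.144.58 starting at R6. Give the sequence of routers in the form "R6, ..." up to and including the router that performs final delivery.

R6, R1, R4, R7

At R6: longest match for 175.216.144.58 is 175.216.0.0/13 -> R1
At R1: longest match for 175.216.144.58 is 175.216.0.0/15 -> R4
At R4: longest match for 175.216.144.58 is 175.192.0.0/11 -> R7
At R7: longest match for 175.216.144.58 is 175.216.144.0/21 -> directly connected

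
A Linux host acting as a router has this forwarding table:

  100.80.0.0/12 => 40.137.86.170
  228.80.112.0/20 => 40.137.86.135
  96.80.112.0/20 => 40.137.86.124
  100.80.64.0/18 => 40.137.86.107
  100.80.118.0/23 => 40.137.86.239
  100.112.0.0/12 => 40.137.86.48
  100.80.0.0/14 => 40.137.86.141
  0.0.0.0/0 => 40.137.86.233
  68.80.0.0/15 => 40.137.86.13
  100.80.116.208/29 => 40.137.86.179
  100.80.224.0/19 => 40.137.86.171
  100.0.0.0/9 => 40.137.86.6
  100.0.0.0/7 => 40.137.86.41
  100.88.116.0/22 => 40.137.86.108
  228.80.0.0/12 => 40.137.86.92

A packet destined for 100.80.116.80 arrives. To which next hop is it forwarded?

40.137.86.107

Routes whose prefix contains 100.80.116.80:
  0.0.0.0/0 (default, matches everything) -> 40.137.86.233
  100.0.0.0/7 (100.0.0.0 - 101.255.255.255) -> 40.137.86.41
  100.0.0.0/9 (100.0.0.0 - 100.127.255.255) -> 40.137.86.6
  100.80.0.0/12 (100.80.0.0 - 100.95.255.255) -> 40.137.86.170
  100.80.0.0/14 (100.80.0.0 - 100.83.255.255) -> 40.137.86.141
  100.80.64.0/18 (100.80.64.0 - 100.80.127.255) -> 40.137.86.107
More-specific entries that do NOT match:
  100.80.116.208/29 (100.80.116.208 - 100.80.116.215) does not contain 100.80.116.80
  100.80.118.0/23 (100.80.118.0 - 100.80.119.255) does not contain 100.80.116.80
  100.88.116.0/22 (100.88.116.0 - 100.88.119.255) does not contain 100.80.116.80
  228.80.112.0/20 (228.80.112.0 - 228.80.127.255) does not contain 100.80.116.80
  96.80.112.0/20 (96.80.112.0 - 96.80.127.255) does not contain 100.80.116.80
  100.80.224.0/19 (100.80.224.0 - 100.80.255.255) does not contain 100.80.116.80
Longest matching prefix is /18 -> next hop 40.137.86.107.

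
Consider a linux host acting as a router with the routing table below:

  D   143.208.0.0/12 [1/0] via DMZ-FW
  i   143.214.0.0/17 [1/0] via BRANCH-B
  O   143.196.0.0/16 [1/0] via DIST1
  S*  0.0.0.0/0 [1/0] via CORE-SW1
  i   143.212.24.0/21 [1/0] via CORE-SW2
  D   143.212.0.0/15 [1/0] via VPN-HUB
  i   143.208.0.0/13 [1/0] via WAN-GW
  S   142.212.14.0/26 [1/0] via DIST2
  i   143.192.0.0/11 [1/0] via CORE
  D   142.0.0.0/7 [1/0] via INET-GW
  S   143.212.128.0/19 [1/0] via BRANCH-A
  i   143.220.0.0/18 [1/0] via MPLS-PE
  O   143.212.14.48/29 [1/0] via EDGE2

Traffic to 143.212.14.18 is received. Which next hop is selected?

VPN-HUB

Routes whose prefix contains 143.212.14.18:
  0.0.0.0/0 (default, matches everything) -> CORE-SW1
  142.0.0.0/7 (142.0.0.0 - 143.255.255.255) -> INET-GW
  143.192.0.0/11 (143.192.0.0 - 143.223.255.255) -> CORE
  143.208.0.0/12 (143.208.0.0 - 143.223.255.255) -> DMZ-FW
  143.208.0.0/13 (143.208.0.0 - 143.215.255.255) -> WAN-GW
  143.212.0.0/15 (143.212.0.0 - 143.213.255.255) -> VPN-HUB
More-specific entries that do NOT match:
  143.212.14.48/29 (143.212.14.48 - 143.212.14.55) does not contain 143.212.14.18
  142.212.14.0/26 (142.212.14.0 - 142.212.14.63) does not contain 143.212.14.18
  143.212.24.0/21 (143.212.24.0 - 143.212.31.255) does not contain 143.212.14.18
  143.212.128.0/19 (143.212.128.0 - 143.212.159.255) does not contain 143.212.14.18
  143.220.0.0/18 (143.220.0.0 - 143.220.63.255) does not contain 143.212.14.18
  143.214.0.0/17 (143.214.0.0 - 143.214.127.255) does not contain 143.212.14.18
  143.196.0.0/16 (143.196.0.0 - 143.196.255.255) does not contain 143.212.14.18
Longest matching prefix is /15 -> next hop VPN-HUB.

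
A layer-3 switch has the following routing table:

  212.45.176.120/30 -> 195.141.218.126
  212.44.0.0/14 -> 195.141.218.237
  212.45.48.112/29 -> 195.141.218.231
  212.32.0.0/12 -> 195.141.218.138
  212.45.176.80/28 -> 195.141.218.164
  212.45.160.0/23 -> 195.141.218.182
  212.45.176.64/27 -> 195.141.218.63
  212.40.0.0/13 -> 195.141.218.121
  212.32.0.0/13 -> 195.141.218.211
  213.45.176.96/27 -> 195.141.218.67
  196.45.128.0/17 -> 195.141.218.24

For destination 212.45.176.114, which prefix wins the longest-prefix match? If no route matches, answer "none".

212.44.0.0/14

Entries matching 212.45.176.114:
  212.32.0.0/12 (212.32.0.0 - 212.47.255.255)
  212.40.0.0/13 (212.40.0.0 - 212.47.255.255)
  212.44.0.0/14 (212.44.0.0 - 212.47.255.255)
Most specific is 212.44.0.0/14.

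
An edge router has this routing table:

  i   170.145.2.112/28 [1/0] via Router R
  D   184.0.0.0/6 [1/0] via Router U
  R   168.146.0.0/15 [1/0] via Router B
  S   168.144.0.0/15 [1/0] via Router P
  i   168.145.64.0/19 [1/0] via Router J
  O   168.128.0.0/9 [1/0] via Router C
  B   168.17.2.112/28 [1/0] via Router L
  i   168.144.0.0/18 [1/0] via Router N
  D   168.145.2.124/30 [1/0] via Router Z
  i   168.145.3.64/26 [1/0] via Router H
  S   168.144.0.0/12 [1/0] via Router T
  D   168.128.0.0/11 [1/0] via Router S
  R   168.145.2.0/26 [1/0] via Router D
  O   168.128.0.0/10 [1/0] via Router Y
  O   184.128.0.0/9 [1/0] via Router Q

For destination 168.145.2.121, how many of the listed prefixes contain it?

5

Prefixes containing 168.145.2.121:
  168.128.0.0/9 (168.128.0.0 - 168.255.255.255)
  168.128.0.0/10 (168.128.0.0 - 168.191.255.255)
  168.128.0.0/11 (168.128.0.0 - 168.159.255.255)
  168.144.0.0/12 (168.144.0.0 - 168.159.255.255)
  168.144.0.0/15 (168.144.0.0 - 168.145.255.255)
Total matching entries: 5.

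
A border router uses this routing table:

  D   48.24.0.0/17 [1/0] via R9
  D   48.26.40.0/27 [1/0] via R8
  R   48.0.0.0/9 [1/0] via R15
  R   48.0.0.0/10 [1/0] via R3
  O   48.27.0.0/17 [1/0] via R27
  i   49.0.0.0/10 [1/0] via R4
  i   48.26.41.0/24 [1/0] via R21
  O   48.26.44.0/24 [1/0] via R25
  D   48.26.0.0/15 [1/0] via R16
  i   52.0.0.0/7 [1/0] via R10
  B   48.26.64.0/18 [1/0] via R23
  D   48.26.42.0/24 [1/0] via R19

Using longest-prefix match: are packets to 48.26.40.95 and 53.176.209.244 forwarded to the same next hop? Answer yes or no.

no

48.26.40.95: longest match 48.26.0.0/15 -> R16
53.176.209.244: longest match 52.0.0.0/7 -> R10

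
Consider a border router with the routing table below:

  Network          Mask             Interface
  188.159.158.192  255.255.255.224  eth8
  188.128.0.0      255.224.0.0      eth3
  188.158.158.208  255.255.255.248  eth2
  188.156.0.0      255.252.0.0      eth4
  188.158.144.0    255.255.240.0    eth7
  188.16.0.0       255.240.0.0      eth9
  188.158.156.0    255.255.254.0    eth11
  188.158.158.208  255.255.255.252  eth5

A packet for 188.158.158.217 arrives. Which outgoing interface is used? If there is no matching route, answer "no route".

Routes whose prefix contains 188.158.158.217:
  188.128.0.0/11 (188.128.0.0 - 188.159.255.255) -> eth3
  188.156.0.0/14 (188.156.0.0 - 188.159.255.255) -> eth4
  188.158.144.0/20 (188.158.144.0 - 188.158.159.255) -> eth7
More-specific entries that do NOT match:
  188.158.158.208/30 (188.158.158.208 - 188.158.158.211) does not contain 188.158.158.217
  188.158.158.208/29 (188.158.158.208 - 188.158.158.215) does not contain 188.158.158.217
  188.159.158.192/27 (188.159.158.192 - 188.159.158.223) does not contain 188.158.158.217
  188.158.156.0/23 (188.158.156.0 - 188.158.157.255) does not contain 188.158.158.217
Longest matching prefix is /20 -> interface eth7.

eth7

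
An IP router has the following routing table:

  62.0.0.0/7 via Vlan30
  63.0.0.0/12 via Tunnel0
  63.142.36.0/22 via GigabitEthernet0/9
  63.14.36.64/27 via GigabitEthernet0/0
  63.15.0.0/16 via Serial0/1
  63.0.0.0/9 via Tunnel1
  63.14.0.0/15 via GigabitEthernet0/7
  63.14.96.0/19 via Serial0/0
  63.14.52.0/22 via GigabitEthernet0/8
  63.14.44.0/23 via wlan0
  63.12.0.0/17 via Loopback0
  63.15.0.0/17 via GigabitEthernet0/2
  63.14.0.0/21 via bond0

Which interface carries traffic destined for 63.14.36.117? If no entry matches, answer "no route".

GigabitEthernet0/7

Routes whose prefix contains 63.14.36.117:
  62.0.0.0/7 (62.0.0.0 - 63.255.255.255) -> Vlan30
  63.0.0.0/9 (63.0.0.0 - 63.127.255.255) -> Tunnel1
  63.0.0.0/12 (63.0.0.0 - 63.15.255.255) -> Tunnel0
  63.14.0.0/15 (63.14.0.0 - 63.15.255.255) -> GigabitEthernet0/7
More-specific entries that do NOT match:
  63.14.36.64/27 (63.14.36.64 - 63.14.36.95) does not contain 63.14.36.117
  63.14.44.0/23 (63.14.44.0 - 63.14.45.255) does not contain 63.14.36.117
  63.142.36.0/22 (63.142.36.0 - 63.142.39.255) does not contain 63.14.36.117
  63.14.52.0/22 (63.14.52.0 - 63.14.55.255) does not contain 63.14.36.117
  63.14.0.0/21 (63.14.0.0 - 63.14.7.255) does not contain 63.14.36.117
  63.14.96.0/19 (63.14.96.0 - 63.14.127.255) does not contain 63.14.36.117
  63.12.0.0/17 (63.12.0.0 - 63.12.127.255) does not contain 63.14.36.117
  63.15.0.0/17 (63.15.0.0 - 63.15.127.255) does not contain 63.14.36.117
  63.15.0.0/16 (63.15.0.0 - 63.15.255.255) does not contain 63.14.36.117
Longest matching prefix is /15 -> interface GigabitEthernet0/7.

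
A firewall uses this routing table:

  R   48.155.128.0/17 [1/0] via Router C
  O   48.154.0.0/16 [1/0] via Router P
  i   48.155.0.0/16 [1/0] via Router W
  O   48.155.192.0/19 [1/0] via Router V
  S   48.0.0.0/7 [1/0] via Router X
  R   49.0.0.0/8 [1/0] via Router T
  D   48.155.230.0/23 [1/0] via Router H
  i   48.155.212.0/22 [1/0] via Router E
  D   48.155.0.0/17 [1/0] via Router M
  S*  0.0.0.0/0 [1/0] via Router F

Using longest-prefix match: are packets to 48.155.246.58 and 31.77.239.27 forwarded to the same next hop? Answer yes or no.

48.155.246.58: longest match 48.155.128.0/17 -> Router C
31.77.239.27: longest match 0.0.0.0/0 -> Router F

no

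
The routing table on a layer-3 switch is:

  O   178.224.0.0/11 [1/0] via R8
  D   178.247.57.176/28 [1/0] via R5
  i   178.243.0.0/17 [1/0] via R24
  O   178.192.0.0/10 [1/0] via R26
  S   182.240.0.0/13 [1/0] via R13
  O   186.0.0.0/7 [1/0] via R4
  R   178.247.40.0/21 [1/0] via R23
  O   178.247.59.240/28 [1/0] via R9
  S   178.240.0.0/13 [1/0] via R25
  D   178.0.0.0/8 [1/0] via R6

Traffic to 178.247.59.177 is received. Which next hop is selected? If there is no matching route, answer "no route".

Routes whose prefix contains 178.247.59.177:
  178.0.0.0/8 (178.0.0.0 - 178.255.255.255) -> R6
  178.192.0.0/10 (178.192.0.0 - 178.255.255.255) -> R26
  178.224.0.0/11 (178.224.0.0 - 178.255.255.255) -> R8
  178.240.0.0/13 (178.240.0.0 - 178.247.255.255) -> R25
More-specific entries that do NOT match:
  178.247.57.176/28 (178.247.57.176 - 178.247.57.191) does not contain 178.247.59.177
  178.247.59.240/28 (178.247.59.240 - 178.247.59.255) does not contain 178.247.59.177
  178.247.40.0/21 (178.247.40.0 - 178.247.47.255) does not contain 178.247.59.177
  178.243.0.0/17 (178.243.0.0 - 178.243.127.255) does not contain 178.247.59.177
Longest matching prefix is /13 -> next hop R25.

R25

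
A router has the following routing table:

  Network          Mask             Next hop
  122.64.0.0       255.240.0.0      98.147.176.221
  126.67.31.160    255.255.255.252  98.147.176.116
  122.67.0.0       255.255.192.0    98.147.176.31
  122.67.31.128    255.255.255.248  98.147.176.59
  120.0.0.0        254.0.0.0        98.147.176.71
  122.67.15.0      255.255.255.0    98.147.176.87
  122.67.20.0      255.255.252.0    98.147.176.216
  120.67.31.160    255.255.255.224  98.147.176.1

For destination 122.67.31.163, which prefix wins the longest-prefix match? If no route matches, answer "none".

Entries matching 122.67.31.163:
  122.64.0.0/12 (122.64.0.0 - 122.79.255.255)
  122.67.0.0/18 (122.67.0.0 - 122.67.63.255)
Most specific is 122.67.0.0/18.

122.67.0.0/18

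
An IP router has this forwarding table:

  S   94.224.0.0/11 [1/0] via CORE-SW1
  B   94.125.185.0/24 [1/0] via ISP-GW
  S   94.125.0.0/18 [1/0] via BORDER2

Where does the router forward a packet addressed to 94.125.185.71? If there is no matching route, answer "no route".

ISP-GW

Routes whose prefix contains 94.125.185.71:
  94.125.185.0/24 (94.125.185.0 - 94.125.185.255) -> ISP-GW
Longest matching prefix is /24 -> next hop ISP-GW.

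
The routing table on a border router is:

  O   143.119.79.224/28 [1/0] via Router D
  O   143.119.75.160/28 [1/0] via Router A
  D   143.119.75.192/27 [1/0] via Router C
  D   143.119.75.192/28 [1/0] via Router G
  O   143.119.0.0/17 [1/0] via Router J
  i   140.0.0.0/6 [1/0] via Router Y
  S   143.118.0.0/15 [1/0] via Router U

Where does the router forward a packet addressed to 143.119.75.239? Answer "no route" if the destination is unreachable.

Routes whose prefix contains 143.119.75.239:
  140.0.0.0/6 (140.0.0.0 - 143.255.255.255) -> Router Y
  143.118.0.0/15 (143.118.0.0 - 143.119.255.255) -> Router U
  143.119.0.0/17 (143.119.0.0 - 143.119.127.255) -> Router J
More-specific entries that do NOT match:
  143.119.79.224/28 (143.119.79.224 - 143.119.79.239) does not contain 143.119.75.239
  143.119.75.160/28 (143.119.75.160 - 143.119.75.175) does not contain 143.119.75.239
  143.119.75.192/28 (143.119.75.192 - 143.119.75.207) does not contain 143.119.75.239
  143.119.75.192/27 (143.119.75.192 - 143.119.75.223) does not contain 143.119.75.239
Longest matching prefix is /17 -> next hop Router J.

Router J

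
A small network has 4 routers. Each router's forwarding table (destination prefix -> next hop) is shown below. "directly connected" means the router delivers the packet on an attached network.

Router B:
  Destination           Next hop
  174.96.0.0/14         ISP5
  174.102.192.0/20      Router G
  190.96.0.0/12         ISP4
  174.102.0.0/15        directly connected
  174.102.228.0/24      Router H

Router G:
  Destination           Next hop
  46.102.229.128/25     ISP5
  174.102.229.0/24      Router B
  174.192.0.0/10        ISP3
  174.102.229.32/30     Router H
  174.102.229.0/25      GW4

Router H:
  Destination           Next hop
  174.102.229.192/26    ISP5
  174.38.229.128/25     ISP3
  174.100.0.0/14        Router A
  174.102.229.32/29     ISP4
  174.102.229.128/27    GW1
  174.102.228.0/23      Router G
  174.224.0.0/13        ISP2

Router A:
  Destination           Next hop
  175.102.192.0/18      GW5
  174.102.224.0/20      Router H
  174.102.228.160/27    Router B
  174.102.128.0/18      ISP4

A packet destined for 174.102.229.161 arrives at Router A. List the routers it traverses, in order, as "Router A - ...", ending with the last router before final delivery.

Router A - Router H - Router G - Router B

At Router A: longest match for 174.102.229.161 is 174.102.224.0/20 -> Router H
At Router H: longest match for 174.102.229.161 is 174.102.228.0/23 -> Router G
At Router G: longest match for 174.102.229.161 is 174.102.229.0/24 -> Router B
At Router B: longest match for 174.102.229.161 is 174.102.0.0/15 -> directly connected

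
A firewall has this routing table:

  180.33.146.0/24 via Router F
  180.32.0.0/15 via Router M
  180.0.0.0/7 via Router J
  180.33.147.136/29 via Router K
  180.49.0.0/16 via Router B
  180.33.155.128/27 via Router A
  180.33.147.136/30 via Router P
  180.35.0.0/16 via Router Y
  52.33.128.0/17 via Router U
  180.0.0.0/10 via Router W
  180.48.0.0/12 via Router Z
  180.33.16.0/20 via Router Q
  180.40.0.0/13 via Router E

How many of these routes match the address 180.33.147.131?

Prefixes containing 180.33.147.131:
  180.0.0.0/7 (180.0.0.0 - 181.255.255.255)
  180.0.0.0/10 (180.0.0.0 - 180.63.255.255)
  180.32.0.0/15 (180.32.0.0 - 180.33.255.255)
Total matching entries: 3.

3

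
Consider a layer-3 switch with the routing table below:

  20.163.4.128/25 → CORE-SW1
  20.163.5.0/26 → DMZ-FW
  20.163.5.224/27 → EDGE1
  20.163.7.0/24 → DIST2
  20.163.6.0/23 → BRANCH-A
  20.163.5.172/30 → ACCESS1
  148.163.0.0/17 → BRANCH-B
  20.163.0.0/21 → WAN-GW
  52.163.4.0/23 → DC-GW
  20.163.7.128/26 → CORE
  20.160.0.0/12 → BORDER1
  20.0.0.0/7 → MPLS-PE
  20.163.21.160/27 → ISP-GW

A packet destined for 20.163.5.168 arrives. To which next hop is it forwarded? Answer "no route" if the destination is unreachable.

Routes whose prefix contains 20.163.5.168:
  20.0.0.0/7 (20.0.0.0 - 21.255.255.255) -> MPLS-PE
  20.160.0.0/12 (20.160.0.0 - 20.175.255.255) -> BORDER1
  20.163.0.0/21 (20.163.0.0 - 20.163.7.255) -> WAN-GW
More-specific entries that do NOT match:
  20.163.5.172/30 (20.163.5.172 - 20.163.5.175) does not contain 20.163.5.168
  20.163.5.224/27 (20.163.5.224 - 20.163.5.255) does not contain 20.163.5.168
  20.163.21.160/27 (20.163.21.160 - 20.163.21.191) does not contain 20.163.5.168
  20.163.5.0/26 (20.163.5.0 - 20.163.5.63) does not contain 20.163.5.168
  20.163.7.128/26 (20.163.7.128 - 20.163.7.191) does not contain 20.163.5.168
  20.163.4.128/25 (20.163.4.128 - 20.163.4.255) does not contain 20.163.5.168
  20.163.7.0/24 (20.163.7.0 - 20.163.7.255) does not contain 20.163.5.168
  20.163.6.0/23 (20.163.6.0 - 20.163.7.255) does not contain 20.163.5.168
  52.163.4.0/23 (52.163.4.0 - 52.163.5.255) does not contain 20.163.5.168
Longest matching prefix is /21 -> next hop WAN-GW.

WAN-GW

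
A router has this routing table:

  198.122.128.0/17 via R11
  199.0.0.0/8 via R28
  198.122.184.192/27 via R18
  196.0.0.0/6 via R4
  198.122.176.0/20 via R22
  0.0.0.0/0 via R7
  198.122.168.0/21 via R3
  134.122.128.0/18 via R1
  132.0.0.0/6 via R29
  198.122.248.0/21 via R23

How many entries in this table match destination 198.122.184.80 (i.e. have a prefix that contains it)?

4

Prefixes containing 198.122.184.80:
  0.0.0.0/0 (default, matches everything)
  196.0.0.0/6 (196.0.0.0 - 199.255.255.255)
  198.122.128.0/17 (198.122.128.0 - 198.122.255.255)
  198.122.176.0/20 (198.122.176.0 - 198.122.191.255)
Total matching entries: 4.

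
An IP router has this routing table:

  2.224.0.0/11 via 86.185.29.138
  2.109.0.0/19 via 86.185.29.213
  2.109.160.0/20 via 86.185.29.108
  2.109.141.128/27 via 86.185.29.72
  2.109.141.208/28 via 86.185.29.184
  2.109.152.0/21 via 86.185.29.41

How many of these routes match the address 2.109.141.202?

No listed prefix contains 2.109.141.202.
Total matching entries: 0.

0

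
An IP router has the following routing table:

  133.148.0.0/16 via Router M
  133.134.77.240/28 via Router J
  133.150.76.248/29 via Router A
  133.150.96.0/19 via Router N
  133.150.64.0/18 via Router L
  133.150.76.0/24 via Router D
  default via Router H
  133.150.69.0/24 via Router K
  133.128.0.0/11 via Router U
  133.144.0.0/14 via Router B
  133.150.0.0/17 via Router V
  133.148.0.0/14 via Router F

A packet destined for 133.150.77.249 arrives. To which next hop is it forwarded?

Router L

Routes whose prefix contains 133.150.77.249:
  0.0.0.0/0 (default, matches everything) -> Router H
  133.128.0.0/11 (133.128.0.0 - 133.159.255.255) -> Router U
  133.148.0.0/14 (133.148.0.0 - 133.151.255.255) -> Router F
  133.150.0.0/17 (133.150.0.0 - 133.150.127.255) -> Router V
  133.150.64.0/18 (133.150.64.0 - 133.150.127.255) -> Router L
More-specific entries that do NOT match:
  133.150.76.248/29 (133.150.76.248 - 133.150.76.255) does not contain 133.150.77.249
  133.134.77.240/28 (133.134.77.240 - 133.134.77.255) does not contain 133.150.77.249
  133.150.76.0/24 (133.150.76.0 - 133.150.76.255) does not contain 133.150.77.249
  133.150.69.0/24 (133.150.69.0 - 133.150.69.255) does not contain 133.150.77.249
  133.150.96.0/19 (133.150.96.0 - 133.150.127.255) does not contain 133.150.77.249
Longest matching prefix is /18 -> next hop Router L.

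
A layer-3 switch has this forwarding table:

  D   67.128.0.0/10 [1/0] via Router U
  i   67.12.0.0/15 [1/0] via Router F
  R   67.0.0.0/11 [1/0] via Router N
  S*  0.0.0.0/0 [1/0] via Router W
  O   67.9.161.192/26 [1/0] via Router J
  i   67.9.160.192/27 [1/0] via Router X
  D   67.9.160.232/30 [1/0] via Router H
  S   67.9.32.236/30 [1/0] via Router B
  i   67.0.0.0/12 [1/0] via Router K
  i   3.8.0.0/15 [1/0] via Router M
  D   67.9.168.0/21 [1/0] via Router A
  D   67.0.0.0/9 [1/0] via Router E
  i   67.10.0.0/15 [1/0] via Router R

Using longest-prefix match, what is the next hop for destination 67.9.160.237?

Router K

Routes whose prefix contains 67.9.160.237:
  0.0.0.0/0 (default, matches everything) -> Router W
  67.0.0.0/9 (67.0.0.0 - 67.127.255.255) -> Router E
  67.0.0.0/11 (67.0.0.0 - 67.31.255.255) -> Router N
  67.0.0.0/12 (67.0.0.0 - 67.15.255.255) -> Router K
More-specific entries that do NOT match:
  67.9.160.232/30 (67.9.160.232 - 67.9.160.235) does not contain 67.9.160.237
  67.9.32.236/30 (67.9.32.236 - 67.9.32.239) does not contain 67.9.160.237
  67.9.160.192/27 (67.9.160.192 - 67.9.160.223) does not contain 67.9.160.237
  67.9.161.192/26 (67.9.161.192 - 67.9.161.255) does not contain 67.9.160.237
  67.9.168.0/21 (67.9.168.0 - 67.9.175.255) does not contain 67.9.160.237
  67.12.0.0/15 (67.12.0.0 - 67.13.255.255) does not contain 67.9.160.237
  3.8.0.0/15 (3.8.0.0 - 3.9.255.255) does not contain 67.9.160.237
  67.10.0.0/15 (67.10.0.0 - 67.11.255.255) does not contain 67.9.160.237
Longest matching prefix is /12 -> next hop Router K.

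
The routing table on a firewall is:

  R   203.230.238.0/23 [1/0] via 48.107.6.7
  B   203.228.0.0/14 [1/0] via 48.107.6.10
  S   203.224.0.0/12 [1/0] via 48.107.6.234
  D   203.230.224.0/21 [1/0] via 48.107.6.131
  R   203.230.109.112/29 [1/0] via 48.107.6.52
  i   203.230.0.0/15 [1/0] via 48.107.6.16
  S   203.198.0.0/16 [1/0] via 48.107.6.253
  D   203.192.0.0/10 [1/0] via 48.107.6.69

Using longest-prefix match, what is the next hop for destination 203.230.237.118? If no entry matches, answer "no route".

Routes whose prefix contains 203.230.237.118:
  203.192.0.0/10 (203.192.0.0 - 203.255.255.255) -> 48.107.6.69
  203.224.0.0/12 (203.224.0.0 - 203.239.255.255) -> 48.107.6.234
  203.228.0.0/14 (203.228.0.0 - 203.231.255.255) -> 48.107.6.10
  203.230.0.0/15 (203.230.0.0 - 203.231.255.255) -> 48.107.6.16
More-specific entries that do NOT match:
  203.230.109.112/29 (203.230.109.112 - 203.230.109.119) does not contain 203.230.237.118
  203.230.238.0/23 (203.230.238.0 - 203.230.239.255) does not contain 203.230.237.118
  203.230.224.0/21 (203.230.224.0 - 203.230.231.255) does not contain 203.230.237.118
  203.198.0.0/16 (203.198.0.0 - 203.198.255.255) does not contain 203.230.237.118
Longest matching prefix is /15 -> next hop 48.107.6.16.

48.107.6.16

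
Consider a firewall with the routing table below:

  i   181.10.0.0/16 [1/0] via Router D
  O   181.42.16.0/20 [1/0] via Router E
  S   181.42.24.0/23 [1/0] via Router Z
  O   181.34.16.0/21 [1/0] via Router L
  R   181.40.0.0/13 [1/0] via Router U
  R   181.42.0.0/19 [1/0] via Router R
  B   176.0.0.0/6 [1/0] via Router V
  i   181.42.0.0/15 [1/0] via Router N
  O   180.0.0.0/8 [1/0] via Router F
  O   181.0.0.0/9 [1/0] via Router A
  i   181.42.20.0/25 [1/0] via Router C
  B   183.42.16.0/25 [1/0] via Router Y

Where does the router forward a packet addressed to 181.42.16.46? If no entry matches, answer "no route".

Router E

Routes whose prefix contains 181.42.16.46:
  181.0.0.0/9 (181.0.0.0 - 181.127.255.255) -> Router A
  181.40.0.0/13 (181.40.0.0 - 181.47.255.255) -> Router U
  181.42.0.0/15 (181.42.0.0 - 181.43.255.255) -> Router N
  181.42.0.0/19 (181.42.0.0 - 181.42.31.255) -> Router R
  181.42.16.0/20 (181.42.16.0 - 181.42.31.255) -> Router E
More-specific entries that do NOT match:
  181.42.20.0/25 (181.42.20.0 - 181.42.20.127) does not contain 181.42.16.46
  183.42.16.0/25 (183.42.16.0 - 183.42.16.127) does not contain 181.42.16.46
  181.42.24.0/23 (181.42.24.0 - 181.42.25.255) does not contain 181.42.16.46
  181.34.16.0/21 (181.34.16.0 - 181.34.23.255) does not contain 181.42.16.46
Longest matching prefix is /20 -> next hop Router E.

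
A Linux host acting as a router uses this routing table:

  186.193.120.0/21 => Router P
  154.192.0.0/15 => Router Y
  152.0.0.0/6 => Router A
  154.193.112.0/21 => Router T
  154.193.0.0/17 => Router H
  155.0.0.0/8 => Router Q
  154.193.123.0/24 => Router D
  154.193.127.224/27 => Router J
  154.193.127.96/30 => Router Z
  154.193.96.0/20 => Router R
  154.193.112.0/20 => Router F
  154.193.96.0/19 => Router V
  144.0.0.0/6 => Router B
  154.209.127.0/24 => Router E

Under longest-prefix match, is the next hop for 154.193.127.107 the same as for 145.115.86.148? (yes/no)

154.193.127.107: longest match 154.193.112.0/20 -> Router F
145.115.86.148: longest match 144.0.0.0/6 -> Router B

no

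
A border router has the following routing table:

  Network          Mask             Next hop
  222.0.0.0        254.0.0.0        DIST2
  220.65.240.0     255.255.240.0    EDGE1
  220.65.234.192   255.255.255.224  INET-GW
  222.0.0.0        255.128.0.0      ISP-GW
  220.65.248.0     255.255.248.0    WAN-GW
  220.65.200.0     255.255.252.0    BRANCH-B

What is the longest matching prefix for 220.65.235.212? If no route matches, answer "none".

220.65.235.212 is outside every listed prefix and there is no default route.

none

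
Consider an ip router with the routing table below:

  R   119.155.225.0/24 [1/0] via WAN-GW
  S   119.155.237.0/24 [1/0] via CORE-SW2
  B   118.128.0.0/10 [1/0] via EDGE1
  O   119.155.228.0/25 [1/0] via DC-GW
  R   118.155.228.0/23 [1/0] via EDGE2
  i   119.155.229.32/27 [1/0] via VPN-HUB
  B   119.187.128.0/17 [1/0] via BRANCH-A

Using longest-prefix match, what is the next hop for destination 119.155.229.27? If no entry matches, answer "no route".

No entry's prefix contains 119.155.229.27; there is no default route.

no route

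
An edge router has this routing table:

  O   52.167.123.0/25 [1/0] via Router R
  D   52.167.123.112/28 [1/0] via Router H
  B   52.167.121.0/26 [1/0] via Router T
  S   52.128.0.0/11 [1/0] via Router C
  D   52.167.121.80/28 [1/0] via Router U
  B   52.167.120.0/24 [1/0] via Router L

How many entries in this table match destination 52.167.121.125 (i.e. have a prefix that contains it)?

0

No listed prefix contains 52.167.121.125.
Total matching entries: 0.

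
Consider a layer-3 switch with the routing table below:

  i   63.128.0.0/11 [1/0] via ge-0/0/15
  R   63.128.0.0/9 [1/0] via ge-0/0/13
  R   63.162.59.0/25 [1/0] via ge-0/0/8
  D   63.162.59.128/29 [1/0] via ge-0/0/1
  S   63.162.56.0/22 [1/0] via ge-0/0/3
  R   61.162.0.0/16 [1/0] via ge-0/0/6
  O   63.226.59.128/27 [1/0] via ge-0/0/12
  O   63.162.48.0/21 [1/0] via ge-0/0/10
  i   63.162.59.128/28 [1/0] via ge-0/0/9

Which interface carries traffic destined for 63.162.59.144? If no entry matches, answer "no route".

Routes whose prefix contains 63.162.59.144:
  63.128.0.0/9 (63.128.0.0 - 63.255.255.255) -> ge-0/0/13
  63.162.56.0/22 (63.162.56.0 - 63.162.59.255) -> ge-0/0/3
More-specific entries that do NOT match:
  63.162.59.128/29 (63.162.59.128 - 63.162.59.135) does not contain 63.162.59.144
  63.162.59.128/28 (63.162.59.128 - 63.162.59.143) does not contain 63.162.59.144
  63.226.59.128/27 (63.226.59.128 - 63.226.59.159) does not contain 63.162.59.144
  63.162.59.0/25 (63.162.59.0 - 63.162.59.127) does not contain 63.162.59.144
Longest matching prefix is /22 -> interface ge-0/0/3.

ge-0/0/3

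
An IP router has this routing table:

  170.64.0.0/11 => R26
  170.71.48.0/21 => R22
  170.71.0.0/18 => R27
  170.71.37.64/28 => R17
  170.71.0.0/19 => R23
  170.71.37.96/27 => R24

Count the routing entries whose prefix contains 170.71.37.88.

Prefixes containing 170.71.37.88:
  170.64.0.0/11 (170.64.0.0 - 170.95.255.255)
  170.71.0.0/18 (170.71.0.0 - 170.71.63.255)
Total matching entries: 2.

2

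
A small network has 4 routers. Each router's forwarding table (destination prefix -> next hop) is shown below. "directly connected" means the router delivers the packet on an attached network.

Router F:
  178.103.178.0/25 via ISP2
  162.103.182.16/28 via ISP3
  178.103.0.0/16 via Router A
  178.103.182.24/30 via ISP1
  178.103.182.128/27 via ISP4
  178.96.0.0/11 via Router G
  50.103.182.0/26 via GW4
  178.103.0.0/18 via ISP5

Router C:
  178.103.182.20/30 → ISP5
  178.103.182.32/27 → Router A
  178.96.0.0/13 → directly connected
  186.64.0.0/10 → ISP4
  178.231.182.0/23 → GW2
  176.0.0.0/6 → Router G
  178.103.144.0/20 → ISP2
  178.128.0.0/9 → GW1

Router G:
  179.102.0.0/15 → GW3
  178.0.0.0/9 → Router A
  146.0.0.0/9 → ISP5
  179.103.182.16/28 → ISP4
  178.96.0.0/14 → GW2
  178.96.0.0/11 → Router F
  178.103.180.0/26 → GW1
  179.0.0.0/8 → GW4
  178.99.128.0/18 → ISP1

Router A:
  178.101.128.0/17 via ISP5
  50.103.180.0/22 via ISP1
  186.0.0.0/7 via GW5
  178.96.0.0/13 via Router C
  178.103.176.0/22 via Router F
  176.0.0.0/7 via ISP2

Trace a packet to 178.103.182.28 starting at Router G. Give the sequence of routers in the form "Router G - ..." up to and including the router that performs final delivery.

At Router G: longest match for 178.103.182.28 is 178.96.0.0/11 -> Router F
At Router F: longest match for 178.103.182.28 is 178.103.0.0/16 -> Router A
At Router A: longest match for 178.103.182.28 is 178.96.0.0/13 -> Router C
At Router C: longest match for 178.103.182.28 is 178.96.0.0/13 -> directly connected

Router G - Router F - Router A - Router C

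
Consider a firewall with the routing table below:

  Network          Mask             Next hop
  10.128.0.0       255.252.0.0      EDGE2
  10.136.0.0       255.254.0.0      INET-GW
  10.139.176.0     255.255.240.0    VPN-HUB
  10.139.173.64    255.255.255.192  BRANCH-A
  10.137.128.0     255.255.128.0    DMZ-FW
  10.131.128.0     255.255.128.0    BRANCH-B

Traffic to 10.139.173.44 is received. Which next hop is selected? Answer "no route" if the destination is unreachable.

no route

No entry's prefix contains 10.139.173.44; there is no default route.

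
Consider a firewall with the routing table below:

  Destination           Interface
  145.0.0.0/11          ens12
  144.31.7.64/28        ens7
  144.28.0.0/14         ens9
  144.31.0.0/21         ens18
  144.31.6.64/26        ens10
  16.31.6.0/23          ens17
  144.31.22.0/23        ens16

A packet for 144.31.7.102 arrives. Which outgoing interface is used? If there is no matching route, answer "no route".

ens18

Routes whose prefix contains 144.31.7.102:
  144.28.0.0/14 (144.28.0.0 - 144.31.255.255) -> ens9
  144.31.0.0/21 (144.31.0.0 - 144.31.7.255) -> ens18
More-specific entries that do NOT match:
  144.31.7.64/28 (144.31.7.64 - 144.31.7.79) does not contain 144.31.7.102
  144.31.6.64/26 (144.31.6.64 - 144.31.6.127) does not contain 144.31.7.102
  16.31.6.0/23 (16.31.6.0 - 16.31.7.255) does not contain 144.31.7.102
  144.31.22.0/23 (144.31.22.0 - 144.31.23.255) does not contain 144.31.7.102
Longest matching prefix is /21 -> interface ens18.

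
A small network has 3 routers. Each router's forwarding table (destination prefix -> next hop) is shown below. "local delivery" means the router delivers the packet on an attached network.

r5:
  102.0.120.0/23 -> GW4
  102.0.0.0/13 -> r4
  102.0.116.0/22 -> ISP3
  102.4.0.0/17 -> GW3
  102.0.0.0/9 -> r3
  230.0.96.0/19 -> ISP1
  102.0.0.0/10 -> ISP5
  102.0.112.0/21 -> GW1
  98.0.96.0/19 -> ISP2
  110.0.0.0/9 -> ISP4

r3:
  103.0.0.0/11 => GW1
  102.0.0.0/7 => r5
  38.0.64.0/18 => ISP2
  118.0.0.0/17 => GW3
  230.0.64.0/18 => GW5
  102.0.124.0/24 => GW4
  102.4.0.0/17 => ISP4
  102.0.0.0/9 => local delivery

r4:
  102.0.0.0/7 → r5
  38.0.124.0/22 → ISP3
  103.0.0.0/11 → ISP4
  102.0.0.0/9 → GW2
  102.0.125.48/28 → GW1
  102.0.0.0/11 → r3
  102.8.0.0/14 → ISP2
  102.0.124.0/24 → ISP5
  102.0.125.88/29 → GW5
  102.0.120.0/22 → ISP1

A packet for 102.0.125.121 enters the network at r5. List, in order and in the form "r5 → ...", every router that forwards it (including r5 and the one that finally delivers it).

At r5: longest match for 102.0.125.121 is 102.0.0.0/13 -> r4
At r4: longest match for 102.0.125.121 is 102.0.0.0/11 -> r3
At r3: longest match for 102.0.125.121 is 102.0.0.0/9 -> local delivery

r5 → r4 → r3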